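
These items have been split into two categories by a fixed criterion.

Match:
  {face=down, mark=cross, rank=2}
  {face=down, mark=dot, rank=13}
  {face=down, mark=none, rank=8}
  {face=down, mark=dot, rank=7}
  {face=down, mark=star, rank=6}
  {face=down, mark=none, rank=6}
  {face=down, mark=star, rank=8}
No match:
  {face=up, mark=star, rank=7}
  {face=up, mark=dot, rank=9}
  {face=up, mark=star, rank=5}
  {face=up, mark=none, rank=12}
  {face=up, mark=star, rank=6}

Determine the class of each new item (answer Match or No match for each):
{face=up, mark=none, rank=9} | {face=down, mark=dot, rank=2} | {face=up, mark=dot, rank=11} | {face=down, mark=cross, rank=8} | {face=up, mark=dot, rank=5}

No match, Match, No match, Match, No match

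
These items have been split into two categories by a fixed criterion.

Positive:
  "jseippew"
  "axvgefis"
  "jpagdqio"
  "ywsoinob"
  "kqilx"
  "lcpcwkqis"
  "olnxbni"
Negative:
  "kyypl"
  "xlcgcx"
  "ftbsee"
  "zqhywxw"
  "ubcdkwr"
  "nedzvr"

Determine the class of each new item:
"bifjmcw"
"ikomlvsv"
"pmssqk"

Positive, Positive, Negative

One predicate separates the groups cleanly: contains 'i'.
"bifjmcw": has 'i' — fits, so Positive. "ikomlvsv": has 'i' — fits, so Positive. "pmssqk": no 'i' — doesn't match, so Negative.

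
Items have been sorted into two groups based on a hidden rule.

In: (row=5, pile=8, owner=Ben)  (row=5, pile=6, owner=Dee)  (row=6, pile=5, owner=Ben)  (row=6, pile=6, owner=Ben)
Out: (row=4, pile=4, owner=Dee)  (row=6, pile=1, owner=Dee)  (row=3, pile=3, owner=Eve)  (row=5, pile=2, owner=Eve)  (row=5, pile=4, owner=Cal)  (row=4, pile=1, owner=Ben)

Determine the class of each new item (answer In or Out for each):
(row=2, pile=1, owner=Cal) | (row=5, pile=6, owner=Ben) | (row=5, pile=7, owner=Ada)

Out, In, In

The classifier is using: pile ≥ 5.
(row=2, pile=1, owner=Cal) → pile = 1 → Out. (row=5, pile=6, owner=Ben) → pile = 6 → In. (row=5, pile=7, owner=Ada) → pile = 7 → In.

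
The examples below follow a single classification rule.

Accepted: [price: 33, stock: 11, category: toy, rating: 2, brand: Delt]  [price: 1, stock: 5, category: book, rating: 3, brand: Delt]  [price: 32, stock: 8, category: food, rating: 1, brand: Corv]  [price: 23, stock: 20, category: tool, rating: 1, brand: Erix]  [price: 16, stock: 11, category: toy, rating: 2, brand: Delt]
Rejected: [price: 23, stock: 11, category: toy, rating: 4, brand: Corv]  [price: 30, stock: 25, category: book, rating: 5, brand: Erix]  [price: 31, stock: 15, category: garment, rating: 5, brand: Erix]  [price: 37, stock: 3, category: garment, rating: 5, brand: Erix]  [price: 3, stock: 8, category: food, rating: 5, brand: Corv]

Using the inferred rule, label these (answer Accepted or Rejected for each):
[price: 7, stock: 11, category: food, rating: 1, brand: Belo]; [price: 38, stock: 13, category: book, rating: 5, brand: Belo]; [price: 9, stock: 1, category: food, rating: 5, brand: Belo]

The pattern is that an item is 'Accepted' exactly when: rating ≤ 3.
[price: 7, stock: 11, category: food, rating: 1, brand: Belo]: rating = 1 — fits, so Accepted.
[price: 38, stock: 13, category: book, rating: 5, brand: Belo]: rating = 5 — fails this test, so Rejected.
[price: 9, stock: 1, category: food, rating: 5, brand: Belo]: rating = 5 — fails this test, so Rejected.

Accepted, Rejected, Rejected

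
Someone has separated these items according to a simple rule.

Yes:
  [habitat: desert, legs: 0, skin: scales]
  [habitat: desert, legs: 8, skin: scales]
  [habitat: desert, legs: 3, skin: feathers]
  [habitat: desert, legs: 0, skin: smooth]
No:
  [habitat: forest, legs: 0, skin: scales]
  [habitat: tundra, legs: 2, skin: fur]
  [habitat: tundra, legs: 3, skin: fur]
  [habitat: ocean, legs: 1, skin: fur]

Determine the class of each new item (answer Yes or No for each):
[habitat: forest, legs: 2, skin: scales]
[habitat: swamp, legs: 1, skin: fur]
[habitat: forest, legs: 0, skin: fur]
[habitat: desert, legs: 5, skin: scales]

No, No, No, Yes

The simplest hypothesis consistent with all the labels is: habitat is desert.
[habitat: forest, legs: 2, skin: scales]: habitat is forest — does not pass, so No. [habitat: swamp, legs: 1, skin: fur]: habitat is swamp — does not pass, so No. [habitat: forest, legs: 0, skin: fur]: habitat is forest — does not pass, so No. [habitat: desert, legs: 5, skin: scales]: habitat is desert — has this property, so Yes.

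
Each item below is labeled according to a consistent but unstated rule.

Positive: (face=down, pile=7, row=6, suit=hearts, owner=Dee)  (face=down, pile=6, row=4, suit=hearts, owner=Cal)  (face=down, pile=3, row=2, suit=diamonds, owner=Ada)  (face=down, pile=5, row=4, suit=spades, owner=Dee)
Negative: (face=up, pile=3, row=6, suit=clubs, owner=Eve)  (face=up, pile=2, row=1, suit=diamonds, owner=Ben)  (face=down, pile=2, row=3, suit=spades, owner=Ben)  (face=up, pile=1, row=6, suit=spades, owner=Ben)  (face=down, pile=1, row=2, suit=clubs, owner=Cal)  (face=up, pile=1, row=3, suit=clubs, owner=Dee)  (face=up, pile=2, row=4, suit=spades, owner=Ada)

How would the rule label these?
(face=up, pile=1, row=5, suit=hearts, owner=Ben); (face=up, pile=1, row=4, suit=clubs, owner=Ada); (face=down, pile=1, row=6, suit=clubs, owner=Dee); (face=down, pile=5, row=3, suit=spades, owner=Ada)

Negative, Negative, Negative, Positive

One predicate separates the groups cleanly: face is down AND pile ≥ 3.
(face=up, pile=1, row=5, suit=hearts, owner=Ben): face is up, pile = 1, lacks this property → Negative. (face=up, pile=1, row=4, suit=clubs, owner=Ada): face is up, pile = 1, lacks this property → Negative. (face=down, pile=1, row=6, suit=clubs, owner=Dee): face is down, pile = 1, lacks this property → Negative. (face=down, pile=5, row=3, suit=spades, owner=Ada): face is down, pile = 5, has this property → Positive.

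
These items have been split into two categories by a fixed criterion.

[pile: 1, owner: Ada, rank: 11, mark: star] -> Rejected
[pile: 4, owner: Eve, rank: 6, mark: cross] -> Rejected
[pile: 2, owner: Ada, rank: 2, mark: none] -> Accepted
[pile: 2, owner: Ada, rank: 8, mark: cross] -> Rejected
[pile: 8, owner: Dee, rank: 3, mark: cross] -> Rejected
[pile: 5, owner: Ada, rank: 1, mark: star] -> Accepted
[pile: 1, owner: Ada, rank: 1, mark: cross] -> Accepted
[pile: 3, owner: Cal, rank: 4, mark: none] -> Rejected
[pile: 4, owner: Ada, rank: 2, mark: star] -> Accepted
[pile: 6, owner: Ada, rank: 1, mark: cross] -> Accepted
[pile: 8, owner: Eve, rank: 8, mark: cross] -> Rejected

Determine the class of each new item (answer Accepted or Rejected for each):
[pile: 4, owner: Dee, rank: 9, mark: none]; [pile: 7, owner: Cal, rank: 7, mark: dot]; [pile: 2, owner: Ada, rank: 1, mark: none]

Rejected, Rejected, Accepted

Every 'Accepted' example satisfies: rank ≤ 2. None of the 'Rejected' examples do.
[pile: 4, owner: Dee, rank: 9, mark: none]: rank = 9, doesn't match → Rejected.
[pile: 7, owner: Cal, rank: 7, mark: dot]: rank = 7, doesn't match → Rejected.
[pile: 2, owner: Ada, rank: 1, mark: none]: rank = 1, qualifies → Accepted.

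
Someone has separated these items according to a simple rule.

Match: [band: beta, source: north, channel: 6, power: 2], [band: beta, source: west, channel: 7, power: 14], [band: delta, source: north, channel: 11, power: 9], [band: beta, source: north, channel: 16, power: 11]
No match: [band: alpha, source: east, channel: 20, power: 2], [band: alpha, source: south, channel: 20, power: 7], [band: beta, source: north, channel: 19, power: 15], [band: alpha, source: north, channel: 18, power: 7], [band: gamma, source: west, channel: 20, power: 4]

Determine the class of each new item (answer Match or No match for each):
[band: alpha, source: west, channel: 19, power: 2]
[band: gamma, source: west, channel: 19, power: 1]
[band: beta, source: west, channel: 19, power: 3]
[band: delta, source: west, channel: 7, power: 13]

One predicate separates the groups cleanly: channel ≤ 16.
No match: [band: alpha, source: west, channel: 19, power: 2], since channel = 19.
No match: [band: gamma, source: west, channel: 19, power: 1], since channel = 19.
No match: [band: beta, source: west, channel: 19, power: 3], since channel = 19.
Match: [band: delta, source: west, channel: 7, power: 13], since channel = 7.

No match, No match, No match, Match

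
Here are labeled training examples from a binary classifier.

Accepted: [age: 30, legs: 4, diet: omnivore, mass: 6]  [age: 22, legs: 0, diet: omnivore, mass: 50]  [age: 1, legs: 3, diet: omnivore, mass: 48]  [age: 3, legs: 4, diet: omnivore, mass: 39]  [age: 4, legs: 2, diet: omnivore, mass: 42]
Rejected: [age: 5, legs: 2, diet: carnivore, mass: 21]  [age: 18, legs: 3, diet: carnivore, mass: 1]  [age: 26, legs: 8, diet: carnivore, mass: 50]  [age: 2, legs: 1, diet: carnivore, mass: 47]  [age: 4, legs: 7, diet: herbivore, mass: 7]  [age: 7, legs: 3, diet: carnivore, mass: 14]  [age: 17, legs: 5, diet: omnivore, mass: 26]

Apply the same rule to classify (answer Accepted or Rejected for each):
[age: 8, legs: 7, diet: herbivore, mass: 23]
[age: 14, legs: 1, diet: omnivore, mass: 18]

All 'Accepted' examples share one property — diet is omnivore AND legs ≤ 4 — and every 'Rejected' example lacks it.
[age: 8, legs: 7, diet: herbivore, mass: 23]: diet is herbivore, legs = 7, does not fit → Rejected.
[age: 14, legs: 1, diet: omnivore, mass: 18]: diet is omnivore, legs = 1, satisfies this → Accepted.

Rejected, Accepted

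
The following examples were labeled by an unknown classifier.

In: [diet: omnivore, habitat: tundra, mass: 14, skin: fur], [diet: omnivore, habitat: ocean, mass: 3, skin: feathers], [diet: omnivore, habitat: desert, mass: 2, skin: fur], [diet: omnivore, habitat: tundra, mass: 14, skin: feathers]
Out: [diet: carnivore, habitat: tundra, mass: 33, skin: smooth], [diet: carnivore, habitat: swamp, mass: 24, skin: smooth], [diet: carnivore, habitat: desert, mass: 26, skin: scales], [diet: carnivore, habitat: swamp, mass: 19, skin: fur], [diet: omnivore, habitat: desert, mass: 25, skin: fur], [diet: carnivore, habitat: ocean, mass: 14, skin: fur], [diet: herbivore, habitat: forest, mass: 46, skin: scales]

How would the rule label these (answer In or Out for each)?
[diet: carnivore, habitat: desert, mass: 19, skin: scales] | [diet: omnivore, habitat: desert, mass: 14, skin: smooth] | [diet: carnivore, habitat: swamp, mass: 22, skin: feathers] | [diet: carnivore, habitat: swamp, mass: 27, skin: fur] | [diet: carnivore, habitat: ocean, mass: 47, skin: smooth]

Out, In, Out, Out, Out

'In' ⟺ diet is omnivore AND mass ≤ 14.
Out: [diet: carnivore, habitat: desert, mass: 19, skin: scales], since diet is carnivore, mass = 19. In: [diet: omnivore, habitat: desert, mass: 14, skin: smooth], since diet is omnivore, mass = 14. Out: [diet: carnivore, habitat: swamp, mass: 22, skin: feathers], since diet is carnivore, mass = 22. Out: [diet: carnivore, habitat: swamp, mass: 27, skin: fur], since diet is carnivore, mass = 27. Out: [diet: carnivore, habitat: ocean, mass: 47, skin: smooth], since diet is carnivore, mass = 47.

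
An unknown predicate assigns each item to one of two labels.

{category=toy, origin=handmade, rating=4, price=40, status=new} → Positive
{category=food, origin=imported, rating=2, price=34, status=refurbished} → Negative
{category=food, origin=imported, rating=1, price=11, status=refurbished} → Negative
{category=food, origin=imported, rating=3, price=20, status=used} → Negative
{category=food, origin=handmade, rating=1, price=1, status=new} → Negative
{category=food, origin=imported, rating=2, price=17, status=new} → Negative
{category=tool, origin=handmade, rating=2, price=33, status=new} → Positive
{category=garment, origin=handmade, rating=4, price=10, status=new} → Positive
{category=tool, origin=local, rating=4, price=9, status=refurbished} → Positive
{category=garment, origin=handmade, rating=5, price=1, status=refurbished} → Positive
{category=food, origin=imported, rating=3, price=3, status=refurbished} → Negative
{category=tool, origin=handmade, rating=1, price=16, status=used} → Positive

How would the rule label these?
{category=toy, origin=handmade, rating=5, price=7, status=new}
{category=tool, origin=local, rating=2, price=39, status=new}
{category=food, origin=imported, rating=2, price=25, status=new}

One predicate separates the groups cleanly: category is not food.
{category=toy, origin=handmade, rating=5, price=7, status=new}: Positive (category is toy). {category=tool, origin=local, rating=2, price=39, status=new}: Positive (category is tool). {category=food, origin=imported, rating=2, price=25, status=new}: Negative (category is food).

Positive, Positive, Negative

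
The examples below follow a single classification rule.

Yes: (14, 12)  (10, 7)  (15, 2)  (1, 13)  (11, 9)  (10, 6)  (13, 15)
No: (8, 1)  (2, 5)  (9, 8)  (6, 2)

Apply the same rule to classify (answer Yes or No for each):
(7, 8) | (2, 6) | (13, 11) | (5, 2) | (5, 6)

The pattern is that an item is 'Yes' exactly when: max ≥ 10.

No, No, Yes, No, No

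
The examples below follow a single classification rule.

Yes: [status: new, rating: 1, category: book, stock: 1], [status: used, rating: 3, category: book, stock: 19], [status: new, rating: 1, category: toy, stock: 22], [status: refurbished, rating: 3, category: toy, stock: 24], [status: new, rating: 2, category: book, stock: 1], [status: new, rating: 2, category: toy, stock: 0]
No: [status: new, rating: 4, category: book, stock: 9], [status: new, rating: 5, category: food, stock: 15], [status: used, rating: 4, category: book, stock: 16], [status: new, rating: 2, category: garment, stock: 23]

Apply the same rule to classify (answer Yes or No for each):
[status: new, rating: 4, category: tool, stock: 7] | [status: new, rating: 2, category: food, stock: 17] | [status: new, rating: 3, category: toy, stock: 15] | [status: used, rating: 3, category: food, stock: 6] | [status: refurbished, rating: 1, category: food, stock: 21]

No, Yes, Yes, Yes, Yes

The rule appears to be: stock ≠ 23 AND rating ≤ 3.
[status: new, rating: 4, category: tool, stock: 7]: stock = 7, rating = 4 — fails the rule, so No. [status: new, rating: 2, category: food, stock: 17]: stock = 17, rating = 2 — matches, so Yes. [status: new, rating: 3, category: toy, stock: 15]: stock = 15, rating = 3 — matches, so Yes. [status: used, rating: 3, category: food, stock: 6]: stock = 6, rating = 3 — matches, so Yes. [status: refurbished, rating: 1, category: food, stock: 21]: stock = 21, rating = 1 — matches, so Yes.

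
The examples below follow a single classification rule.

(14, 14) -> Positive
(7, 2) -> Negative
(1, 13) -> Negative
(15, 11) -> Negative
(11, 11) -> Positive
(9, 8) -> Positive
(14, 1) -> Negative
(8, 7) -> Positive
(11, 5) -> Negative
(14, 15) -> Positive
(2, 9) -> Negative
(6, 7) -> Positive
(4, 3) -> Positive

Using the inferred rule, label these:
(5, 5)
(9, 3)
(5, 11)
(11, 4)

Positive, Negative, Negative, Negative

'Positive' ⟺ |first − second| ≤ 1.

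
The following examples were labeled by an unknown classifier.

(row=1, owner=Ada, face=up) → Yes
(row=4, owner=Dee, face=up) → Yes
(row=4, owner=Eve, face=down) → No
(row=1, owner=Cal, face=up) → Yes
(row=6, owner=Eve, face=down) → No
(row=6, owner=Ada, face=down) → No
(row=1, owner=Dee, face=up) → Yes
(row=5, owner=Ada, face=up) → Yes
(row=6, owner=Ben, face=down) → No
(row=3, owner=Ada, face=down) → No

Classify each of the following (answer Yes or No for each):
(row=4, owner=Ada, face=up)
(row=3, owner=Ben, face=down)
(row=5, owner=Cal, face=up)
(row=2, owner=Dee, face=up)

Yes, No, Yes, Yes

The distinguishing property — face is up — holds for all the 'Yes' cases and none of the 'No' cases.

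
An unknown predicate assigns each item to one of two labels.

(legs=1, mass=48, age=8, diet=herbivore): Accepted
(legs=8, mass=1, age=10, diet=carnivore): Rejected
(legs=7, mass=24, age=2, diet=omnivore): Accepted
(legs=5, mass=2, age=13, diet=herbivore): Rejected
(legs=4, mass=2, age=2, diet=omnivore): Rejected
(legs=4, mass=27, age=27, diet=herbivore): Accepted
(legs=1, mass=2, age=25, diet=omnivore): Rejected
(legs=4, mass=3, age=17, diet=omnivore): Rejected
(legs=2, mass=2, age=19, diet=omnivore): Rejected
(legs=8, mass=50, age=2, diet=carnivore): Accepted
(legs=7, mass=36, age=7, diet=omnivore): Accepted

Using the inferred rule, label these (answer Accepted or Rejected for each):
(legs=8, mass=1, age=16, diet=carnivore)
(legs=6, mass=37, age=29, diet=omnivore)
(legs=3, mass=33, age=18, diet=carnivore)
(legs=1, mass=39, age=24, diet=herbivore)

Rejected, Accepted, Accepted, Accepted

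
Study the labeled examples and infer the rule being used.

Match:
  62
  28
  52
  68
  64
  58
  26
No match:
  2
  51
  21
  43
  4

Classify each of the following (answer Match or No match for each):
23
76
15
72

The simplest hypothesis consistent with all the labels is: even AND at least 21.
No match: 23, since 23 is odd, 23 ≥ 21.
Match: 76, since 76 is even, 76 ≥ 21.
No match: 15, since 15 is odd, 15 < 21.
Match: 72, since 72 is even, 72 ≥ 21.

No match, Match, No match, Match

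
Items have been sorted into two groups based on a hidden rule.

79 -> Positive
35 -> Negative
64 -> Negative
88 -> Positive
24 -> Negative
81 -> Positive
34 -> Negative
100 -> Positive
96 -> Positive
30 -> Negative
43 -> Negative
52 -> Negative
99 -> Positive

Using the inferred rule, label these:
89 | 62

The rule appears to be: at least 79.
89: 89 ≥ 79 — satisfies this, so Positive.
62: 62 < 79 — fails this test, so Negative.

Positive, Negative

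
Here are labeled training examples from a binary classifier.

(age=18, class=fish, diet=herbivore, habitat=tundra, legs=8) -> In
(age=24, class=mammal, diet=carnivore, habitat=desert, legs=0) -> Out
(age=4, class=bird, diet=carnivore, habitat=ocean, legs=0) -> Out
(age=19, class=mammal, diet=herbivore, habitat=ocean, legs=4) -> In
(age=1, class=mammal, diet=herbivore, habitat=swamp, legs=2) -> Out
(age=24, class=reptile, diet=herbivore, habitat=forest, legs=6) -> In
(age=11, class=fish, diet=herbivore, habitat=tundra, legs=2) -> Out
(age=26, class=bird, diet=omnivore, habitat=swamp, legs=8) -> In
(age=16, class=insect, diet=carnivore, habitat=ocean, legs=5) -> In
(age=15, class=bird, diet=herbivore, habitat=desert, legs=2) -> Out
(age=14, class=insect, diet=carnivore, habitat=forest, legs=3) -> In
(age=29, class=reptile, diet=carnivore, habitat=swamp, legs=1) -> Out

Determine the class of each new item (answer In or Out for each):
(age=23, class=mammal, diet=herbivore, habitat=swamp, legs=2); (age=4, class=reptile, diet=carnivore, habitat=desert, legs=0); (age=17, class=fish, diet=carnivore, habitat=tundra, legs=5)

A rule that fits every label: legs ≥ 3 — true of each 'In' example, false of each 'Out' one.
(age=23, class=mammal, diet=herbivore, habitat=swamp, legs=2): legs = 2, does not satisfy this → Out. (age=4, class=reptile, diet=carnivore, habitat=desert, legs=0): legs = 0, does not satisfy this → Out. (age=17, class=fish, diet=carnivore, habitat=tundra, legs=5): legs = 5, satisfies this → In.

Out, Out, In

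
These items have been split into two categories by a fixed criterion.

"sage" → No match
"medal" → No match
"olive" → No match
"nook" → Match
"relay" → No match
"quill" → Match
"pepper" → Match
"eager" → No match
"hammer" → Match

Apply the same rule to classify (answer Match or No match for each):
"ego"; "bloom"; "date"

No match, Match, No match

'Match' ⟺ has a double letter.
No match: "ego", since no doubled letter. Match: "bloom", since 'oo' doubled. No match: "date", since no doubled letter.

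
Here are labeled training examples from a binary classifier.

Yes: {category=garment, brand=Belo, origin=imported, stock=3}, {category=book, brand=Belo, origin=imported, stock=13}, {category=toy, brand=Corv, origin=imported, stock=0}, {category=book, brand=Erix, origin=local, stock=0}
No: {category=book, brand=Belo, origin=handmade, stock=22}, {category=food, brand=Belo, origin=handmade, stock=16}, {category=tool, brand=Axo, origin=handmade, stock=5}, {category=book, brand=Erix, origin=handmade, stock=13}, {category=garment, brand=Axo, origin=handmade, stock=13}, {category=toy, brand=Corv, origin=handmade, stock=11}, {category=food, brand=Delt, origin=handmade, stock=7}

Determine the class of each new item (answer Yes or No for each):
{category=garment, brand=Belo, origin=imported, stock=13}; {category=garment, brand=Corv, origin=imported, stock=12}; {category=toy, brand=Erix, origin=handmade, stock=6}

Yes, Yes, No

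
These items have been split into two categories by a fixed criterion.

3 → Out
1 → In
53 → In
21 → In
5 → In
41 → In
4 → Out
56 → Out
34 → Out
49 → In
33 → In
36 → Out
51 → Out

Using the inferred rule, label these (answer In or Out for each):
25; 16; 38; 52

In, Out, Out, Out

Comparing the two groups points to one rule — ≡ 1 (mod 4).
25: In (25 mod 4 = 1). 16: Out (16 mod 4 = 0). 38: Out (38 mod 4 = 2). 52: Out (52 mod 4 = 0).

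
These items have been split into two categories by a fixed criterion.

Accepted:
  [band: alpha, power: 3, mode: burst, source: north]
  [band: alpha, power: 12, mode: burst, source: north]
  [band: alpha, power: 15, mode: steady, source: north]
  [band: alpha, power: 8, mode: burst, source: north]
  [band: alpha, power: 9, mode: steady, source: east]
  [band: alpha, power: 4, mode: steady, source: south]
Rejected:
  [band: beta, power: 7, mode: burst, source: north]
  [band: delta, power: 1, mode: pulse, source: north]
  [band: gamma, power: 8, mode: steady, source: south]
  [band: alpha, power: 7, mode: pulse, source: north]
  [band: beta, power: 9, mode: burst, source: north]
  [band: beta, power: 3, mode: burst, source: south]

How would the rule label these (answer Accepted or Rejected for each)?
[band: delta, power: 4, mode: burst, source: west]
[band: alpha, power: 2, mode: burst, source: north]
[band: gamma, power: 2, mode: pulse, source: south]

Rejected, Accepted, Rejected

The common property of the 'Accepted' items is: band is alpha AND power ≠ 7. No 'Rejected' item has it.
[band: delta, power: 4, mode: burst, source: west]: band is delta, power = 4 — fails this test, so Rejected. [band: alpha, power: 2, mode: burst, source: north]: band is alpha, power = 2 — qualifies, so Accepted. [band: gamma, power: 2, mode: pulse, source: south]: band is gamma, power = 2 — fails this test, so Rejected.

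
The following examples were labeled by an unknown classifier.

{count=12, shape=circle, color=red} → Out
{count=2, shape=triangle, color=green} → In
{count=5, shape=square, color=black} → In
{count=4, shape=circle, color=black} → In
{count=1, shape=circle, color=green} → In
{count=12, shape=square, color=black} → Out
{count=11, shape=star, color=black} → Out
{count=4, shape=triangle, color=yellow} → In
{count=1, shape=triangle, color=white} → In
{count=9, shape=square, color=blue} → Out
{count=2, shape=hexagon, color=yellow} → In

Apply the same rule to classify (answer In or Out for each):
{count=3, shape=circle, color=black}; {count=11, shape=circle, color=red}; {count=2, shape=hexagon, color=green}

The classifier is using: count ≤ 5.
{count=3, shape=circle, color=black}: count = 3 — satisfies this, so In. {count=11, shape=circle, color=red}: count = 11 — doesn't match, so Out. {count=2, shape=hexagon, color=green}: count = 2 — satisfies this, so In.

In, Out, In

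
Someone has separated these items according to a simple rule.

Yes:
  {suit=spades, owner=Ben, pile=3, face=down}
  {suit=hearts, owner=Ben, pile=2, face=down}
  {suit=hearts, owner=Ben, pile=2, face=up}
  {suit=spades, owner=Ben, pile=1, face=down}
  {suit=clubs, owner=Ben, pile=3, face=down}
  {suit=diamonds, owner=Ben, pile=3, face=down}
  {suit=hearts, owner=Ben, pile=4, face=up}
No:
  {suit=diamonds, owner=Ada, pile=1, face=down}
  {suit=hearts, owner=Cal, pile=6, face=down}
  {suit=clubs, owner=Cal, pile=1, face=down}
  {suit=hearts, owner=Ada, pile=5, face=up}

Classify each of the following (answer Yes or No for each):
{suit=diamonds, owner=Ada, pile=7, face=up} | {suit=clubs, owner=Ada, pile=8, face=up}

Every 'Yes' example satisfies: owner is Ben. None of the 'No' examples do.
{suit=diamonds, owner=Ada, pile=7, face=up}: No (owner is Ada).
{suit=clubs, owner=Ada, pile=8, face=up}: No (owner is Ada).

No, No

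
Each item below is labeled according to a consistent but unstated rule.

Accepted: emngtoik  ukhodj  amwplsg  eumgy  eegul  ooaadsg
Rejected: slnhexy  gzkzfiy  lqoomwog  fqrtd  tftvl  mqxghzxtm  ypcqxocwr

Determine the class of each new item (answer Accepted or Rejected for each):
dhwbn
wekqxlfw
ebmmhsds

One predicate separates the groups cleanly: starts with a vowel.

Rejected, Rejected, Accepted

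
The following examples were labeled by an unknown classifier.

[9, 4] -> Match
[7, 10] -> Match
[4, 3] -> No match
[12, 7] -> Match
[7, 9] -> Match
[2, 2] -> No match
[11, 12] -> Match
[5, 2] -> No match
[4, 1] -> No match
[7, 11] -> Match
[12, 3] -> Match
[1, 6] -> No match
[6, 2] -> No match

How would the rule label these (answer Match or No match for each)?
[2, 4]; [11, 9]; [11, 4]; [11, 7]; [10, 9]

No match, Match, Match, Match, Match

Every 'Match' example satisfies: sum ≥ 13. None of the 'No match' examples do.
[2, 4]: No match (2+4 = 6). [11, 9]: Match (11+9 = 20). [11, 4]: Match (11+4 = 15). [11, 7]: Match (11+7 = 18). [10, 9]: Match (10+9 = 19).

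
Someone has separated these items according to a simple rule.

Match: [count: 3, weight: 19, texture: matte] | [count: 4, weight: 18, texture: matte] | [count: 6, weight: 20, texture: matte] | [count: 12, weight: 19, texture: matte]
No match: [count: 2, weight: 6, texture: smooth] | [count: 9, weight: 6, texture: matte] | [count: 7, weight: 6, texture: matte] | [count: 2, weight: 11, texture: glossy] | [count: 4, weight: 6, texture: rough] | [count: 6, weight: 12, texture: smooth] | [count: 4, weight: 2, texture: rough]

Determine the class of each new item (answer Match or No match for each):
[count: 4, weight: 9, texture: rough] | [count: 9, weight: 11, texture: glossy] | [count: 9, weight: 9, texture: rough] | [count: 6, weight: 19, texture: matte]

No match, No match, No match, Match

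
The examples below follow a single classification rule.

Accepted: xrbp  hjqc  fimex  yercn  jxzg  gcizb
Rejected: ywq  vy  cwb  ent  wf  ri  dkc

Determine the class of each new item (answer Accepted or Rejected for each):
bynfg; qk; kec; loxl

Rule: length ≥ 4. This holds for each 'Accepted' example and fails for each 'Rejected' one.
bynfg: length 5 — passes, so Accepted. qk: length 2 — fails the rule, so Rejected. kec: length 3 — fails the rule, so Rejected. loxl: length 4 — passes, so Accepted.

Accepted, Rejected, Rejected, Accepted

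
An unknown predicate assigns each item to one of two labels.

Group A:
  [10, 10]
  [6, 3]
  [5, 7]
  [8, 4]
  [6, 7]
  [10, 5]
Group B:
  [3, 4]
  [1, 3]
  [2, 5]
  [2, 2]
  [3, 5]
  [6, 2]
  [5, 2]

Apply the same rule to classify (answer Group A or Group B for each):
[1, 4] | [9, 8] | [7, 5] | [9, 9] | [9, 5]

The rule appears to be: sum ≥ 9.
[1, 4] — 1+4 = 5, hence Group B. [9, 8] — 9+8 = 17, hence Group A. [7, 5] — 7+5 = 12, hence Group A. [9, 9] — 9+9 = 18, hence Group A. [9, 5] — 9+5 = 14, hence Group A.

Group B, Group A, Group A, Group A, Group A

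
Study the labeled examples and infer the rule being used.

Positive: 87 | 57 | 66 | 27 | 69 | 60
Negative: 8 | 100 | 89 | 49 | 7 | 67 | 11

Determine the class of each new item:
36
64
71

Positive, Negative, Negative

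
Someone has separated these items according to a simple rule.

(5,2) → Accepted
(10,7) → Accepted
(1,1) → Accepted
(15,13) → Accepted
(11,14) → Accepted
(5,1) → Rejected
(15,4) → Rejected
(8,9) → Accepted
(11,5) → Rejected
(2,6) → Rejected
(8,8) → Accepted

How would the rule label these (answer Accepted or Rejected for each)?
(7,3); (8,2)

Rejected, Rejected

One predicate separates the groups cleanly: |first − second| ≤ 3.
(7,3): |7−3| = 4 — doesn't qualify, so Rejected. (8,2): |8−2| = 6 — doesn't qualify, so Rejected.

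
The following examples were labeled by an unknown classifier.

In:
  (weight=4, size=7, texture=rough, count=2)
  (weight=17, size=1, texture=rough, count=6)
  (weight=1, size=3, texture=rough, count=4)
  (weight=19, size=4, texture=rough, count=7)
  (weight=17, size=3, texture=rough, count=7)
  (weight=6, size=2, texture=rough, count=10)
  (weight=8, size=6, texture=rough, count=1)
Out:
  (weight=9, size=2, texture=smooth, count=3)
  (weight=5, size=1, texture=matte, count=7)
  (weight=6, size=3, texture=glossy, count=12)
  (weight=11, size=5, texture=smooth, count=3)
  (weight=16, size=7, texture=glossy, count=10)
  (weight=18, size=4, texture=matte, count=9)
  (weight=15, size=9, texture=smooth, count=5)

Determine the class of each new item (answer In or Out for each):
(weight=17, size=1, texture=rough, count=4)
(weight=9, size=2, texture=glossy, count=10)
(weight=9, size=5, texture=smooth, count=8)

The common property of the 'In' items is: texture is rough. No 'Out' item has it.
(weight=17, size=1, texture=rough, count=4): In (texture is rough). (weight=9, size=2, texture=glossy, count=10): Out (texture is glossy). (weight=9, size=5, texture=smooth, count=8): Out (texture is smooth).

In, Out, Out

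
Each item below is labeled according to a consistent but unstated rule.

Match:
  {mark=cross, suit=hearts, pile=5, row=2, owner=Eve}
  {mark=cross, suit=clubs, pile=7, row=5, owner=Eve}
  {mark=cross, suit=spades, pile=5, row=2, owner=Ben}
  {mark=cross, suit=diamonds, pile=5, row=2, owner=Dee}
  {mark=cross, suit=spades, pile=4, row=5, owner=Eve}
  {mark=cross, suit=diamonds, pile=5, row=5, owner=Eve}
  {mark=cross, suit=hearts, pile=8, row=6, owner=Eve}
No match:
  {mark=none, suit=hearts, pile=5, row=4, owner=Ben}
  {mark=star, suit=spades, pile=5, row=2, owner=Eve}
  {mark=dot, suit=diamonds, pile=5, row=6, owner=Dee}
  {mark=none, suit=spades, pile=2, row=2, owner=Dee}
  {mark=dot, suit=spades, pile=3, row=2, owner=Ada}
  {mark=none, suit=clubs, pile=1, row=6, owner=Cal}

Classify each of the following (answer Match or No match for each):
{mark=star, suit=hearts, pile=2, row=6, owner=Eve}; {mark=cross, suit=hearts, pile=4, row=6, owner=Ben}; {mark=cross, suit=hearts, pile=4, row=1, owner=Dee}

No match, Match, Match

The pattern is that an item is 'Match' exactly when: mark is cross.
{mark=star, suit=hearts, pile=2, row=6, owner=Eve}: mark is star — fails this test, so No match. {mark=cross, suit=hearts, pile=4, row=6, owner=Ben}: mark is cross — checks out, so Match. {mark=cross, suit=hearts, pile=4, row=1, owner=Dee}: mark is cross — checks out, so Match.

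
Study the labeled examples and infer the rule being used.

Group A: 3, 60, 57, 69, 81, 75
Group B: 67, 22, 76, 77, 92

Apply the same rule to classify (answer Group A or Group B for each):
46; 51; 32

'Group A' ⟺ multiple of 3.
46: 46 = 3·15 + 1, does not fit → Group B.
51: 51 = 3·17, meets the rule → Group A.
32: 32 = 3·10 + 2, does not fit → Group B.

Group B, Group A, Group B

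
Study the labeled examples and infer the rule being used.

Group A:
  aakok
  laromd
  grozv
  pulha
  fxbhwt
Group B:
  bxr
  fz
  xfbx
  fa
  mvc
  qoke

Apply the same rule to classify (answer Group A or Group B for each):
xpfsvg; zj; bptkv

Group A, Group B, Group A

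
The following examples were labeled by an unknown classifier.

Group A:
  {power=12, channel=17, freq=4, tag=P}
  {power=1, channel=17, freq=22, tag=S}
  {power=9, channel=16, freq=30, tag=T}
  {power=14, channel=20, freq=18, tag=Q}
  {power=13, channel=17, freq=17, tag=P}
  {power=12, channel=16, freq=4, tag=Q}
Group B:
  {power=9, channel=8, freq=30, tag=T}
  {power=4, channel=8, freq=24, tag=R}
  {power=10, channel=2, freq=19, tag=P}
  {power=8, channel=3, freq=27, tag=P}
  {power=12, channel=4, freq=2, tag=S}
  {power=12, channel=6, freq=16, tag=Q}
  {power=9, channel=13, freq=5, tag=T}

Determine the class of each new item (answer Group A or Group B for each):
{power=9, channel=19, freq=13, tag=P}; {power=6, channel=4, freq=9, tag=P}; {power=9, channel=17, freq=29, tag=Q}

The rule appears to be: channel ≥ 16.
{power=9, channel=19, freq=13, tag=P}: channel = 19 — fits, so Group A.
{power=6, channel=4, freq=9, tag=P}: channel = 4 — fails the rule, so Group B.
{power=9, channel=17, freq=29, tag=Q}: channel = 17 — fits, so Group A.

Group A, Group B, Group A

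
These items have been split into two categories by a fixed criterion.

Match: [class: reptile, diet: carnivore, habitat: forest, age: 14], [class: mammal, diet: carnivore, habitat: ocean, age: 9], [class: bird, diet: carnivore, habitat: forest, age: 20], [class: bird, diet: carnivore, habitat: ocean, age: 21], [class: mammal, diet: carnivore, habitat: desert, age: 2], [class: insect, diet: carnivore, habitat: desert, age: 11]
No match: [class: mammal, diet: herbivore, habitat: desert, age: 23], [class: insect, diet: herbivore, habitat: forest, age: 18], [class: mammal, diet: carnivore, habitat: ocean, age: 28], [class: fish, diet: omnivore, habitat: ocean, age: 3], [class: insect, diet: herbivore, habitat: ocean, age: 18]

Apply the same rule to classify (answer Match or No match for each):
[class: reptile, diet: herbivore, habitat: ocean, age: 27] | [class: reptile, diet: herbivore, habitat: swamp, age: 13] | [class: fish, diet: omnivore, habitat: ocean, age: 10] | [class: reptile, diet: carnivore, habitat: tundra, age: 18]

No match, No match, No match, Match

The simplest hypothesis consistent with all the labels is: diet is carnivore AND age ≤ 21.
[class: reptile, diet: herbivore, habitat: ocean, age: 27]: No match (diet is herbivore, age = 27). [class: reptile, diet: herbivore, habitat: swamp, age: 13]: No match (diet is herbivore, age = 13). [class: fish, diet: omnivore, habitat: ocean, age: 10]: No match (diet is omnivore, age = 10). [class: reptile, diet: carnivore, habitat: tundra, age: 18]: Match (diet is carnivore, age = 18).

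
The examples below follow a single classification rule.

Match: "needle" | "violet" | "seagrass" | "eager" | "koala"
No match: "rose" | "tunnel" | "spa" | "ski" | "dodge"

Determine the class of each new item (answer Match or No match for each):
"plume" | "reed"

No match, No match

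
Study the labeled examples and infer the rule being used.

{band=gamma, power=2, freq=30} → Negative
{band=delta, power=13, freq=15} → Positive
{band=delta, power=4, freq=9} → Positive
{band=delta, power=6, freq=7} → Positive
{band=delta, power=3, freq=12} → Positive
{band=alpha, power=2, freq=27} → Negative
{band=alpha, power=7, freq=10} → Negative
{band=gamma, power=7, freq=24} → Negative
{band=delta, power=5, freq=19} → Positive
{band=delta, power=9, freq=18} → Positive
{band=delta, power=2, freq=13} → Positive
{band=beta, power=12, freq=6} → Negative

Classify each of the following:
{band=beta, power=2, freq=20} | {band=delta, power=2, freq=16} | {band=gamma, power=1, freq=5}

Negative, Positive, Negative

Comparing the two groups points to one rule — band is delta.
{band=beta, power=2, freq=20} → band is beta → Negative.
{band=delta, power=2, freq=16} → band is delta → Positive.
{band=gamma, power=1, freq=5} → band is gamma → Negative.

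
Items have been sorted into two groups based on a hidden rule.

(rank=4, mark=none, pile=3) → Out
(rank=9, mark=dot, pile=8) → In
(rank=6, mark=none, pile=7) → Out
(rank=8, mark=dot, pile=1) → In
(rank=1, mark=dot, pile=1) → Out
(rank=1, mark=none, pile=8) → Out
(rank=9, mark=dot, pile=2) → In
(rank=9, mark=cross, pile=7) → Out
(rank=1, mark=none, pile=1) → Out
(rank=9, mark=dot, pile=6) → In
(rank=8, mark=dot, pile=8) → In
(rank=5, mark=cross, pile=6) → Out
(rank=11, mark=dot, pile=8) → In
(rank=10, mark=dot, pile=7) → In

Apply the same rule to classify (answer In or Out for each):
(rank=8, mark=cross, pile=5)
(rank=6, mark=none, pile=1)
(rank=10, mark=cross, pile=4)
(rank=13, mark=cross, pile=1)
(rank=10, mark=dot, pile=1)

Out, Out, Out, Out, In

The distinguishing property — mark is dot AND rank ≥ 4 — holds for all the 'In' cases and none of the 'Out' cases.
(rank=8, mark=cross, pile=5): Out (mark is cross, rank = 8). (rank=6, mark=none, pile=1): Out (mark is none, rank = 6). (rank=10, mark=cross, pile=4): Out (mark is cross, rank = 10). (rank=13, mark=cross, pile=1): Out (mark is cross, rank = 13). (rank=10, mark=dot, pile=1): In (mark is dot, rank = 10).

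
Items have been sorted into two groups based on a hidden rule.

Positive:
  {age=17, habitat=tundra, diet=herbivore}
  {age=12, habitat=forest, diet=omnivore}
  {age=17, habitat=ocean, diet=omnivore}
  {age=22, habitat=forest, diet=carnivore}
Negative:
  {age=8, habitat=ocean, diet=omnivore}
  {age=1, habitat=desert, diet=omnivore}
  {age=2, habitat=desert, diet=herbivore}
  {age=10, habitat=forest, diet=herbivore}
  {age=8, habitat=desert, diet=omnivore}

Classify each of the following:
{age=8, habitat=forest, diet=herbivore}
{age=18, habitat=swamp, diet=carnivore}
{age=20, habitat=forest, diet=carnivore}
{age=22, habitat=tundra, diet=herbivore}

Every 'Positive' example satisfies: age ≥ 12. None of the 'Negative' examples do.
{age=8, habitat=forest, diet=herbivore} → age = 8 → Negative.
{age=18, habitat=swamp, diet=carnivore} → age = 18 → Positive.
{age=20, habitat=forest, diet=carnivore} → age = 20 → Positive.
{age=22, habitat=tundra, diet=herbivore} → age = 22 → Positive.

Negative, Positive, Positive, Positive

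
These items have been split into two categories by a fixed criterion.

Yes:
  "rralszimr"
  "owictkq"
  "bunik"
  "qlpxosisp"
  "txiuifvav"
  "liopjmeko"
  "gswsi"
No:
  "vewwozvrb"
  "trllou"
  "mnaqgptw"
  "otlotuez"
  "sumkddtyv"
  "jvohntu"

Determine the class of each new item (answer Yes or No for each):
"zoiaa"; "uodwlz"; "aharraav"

Yes, No, No

Every 'Yes' example satisfies: contains 'i'. None of the 'No' examples do.
Yes: "zoiaa", since has 'i'.
No: "uodwlz", since no 'i'.
No: "aharraav", since no 'i'.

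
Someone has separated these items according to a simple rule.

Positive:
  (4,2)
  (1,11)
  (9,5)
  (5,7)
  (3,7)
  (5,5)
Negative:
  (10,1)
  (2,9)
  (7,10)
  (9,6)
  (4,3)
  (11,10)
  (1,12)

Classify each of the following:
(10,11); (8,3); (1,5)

Negative, Negative, Positive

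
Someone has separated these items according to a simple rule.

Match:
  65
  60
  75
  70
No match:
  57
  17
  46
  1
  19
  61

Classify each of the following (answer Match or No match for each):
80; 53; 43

Match, No match, No match

The distinguishing property — multiple of 5 — holds for all the 'Match' cases and none of the 'No match' cases.
80 — 80 = 5·16, hence Match. 53 — 53 = 5·10 + 3, hence No match. 43 — 43 = 5·8 + 3, hence No match.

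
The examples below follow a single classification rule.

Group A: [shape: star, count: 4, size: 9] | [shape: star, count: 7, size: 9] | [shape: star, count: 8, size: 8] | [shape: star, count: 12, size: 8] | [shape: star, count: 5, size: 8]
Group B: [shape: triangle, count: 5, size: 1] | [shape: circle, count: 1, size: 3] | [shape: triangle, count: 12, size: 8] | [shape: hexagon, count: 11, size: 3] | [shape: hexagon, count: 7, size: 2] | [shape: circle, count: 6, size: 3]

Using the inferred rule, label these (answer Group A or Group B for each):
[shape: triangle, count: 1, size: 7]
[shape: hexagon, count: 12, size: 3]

Group B, Group B

A rule that fits every label: shape is star — true of each 'Group A' example, false of each 'Group B' one.
[shape: triangle, count: 1, size: 7]: shape is triangle, does not fit → Group B.
[shape: hexagon, count: 12, size: 3]: shape is hexagon, does not fit → Group B.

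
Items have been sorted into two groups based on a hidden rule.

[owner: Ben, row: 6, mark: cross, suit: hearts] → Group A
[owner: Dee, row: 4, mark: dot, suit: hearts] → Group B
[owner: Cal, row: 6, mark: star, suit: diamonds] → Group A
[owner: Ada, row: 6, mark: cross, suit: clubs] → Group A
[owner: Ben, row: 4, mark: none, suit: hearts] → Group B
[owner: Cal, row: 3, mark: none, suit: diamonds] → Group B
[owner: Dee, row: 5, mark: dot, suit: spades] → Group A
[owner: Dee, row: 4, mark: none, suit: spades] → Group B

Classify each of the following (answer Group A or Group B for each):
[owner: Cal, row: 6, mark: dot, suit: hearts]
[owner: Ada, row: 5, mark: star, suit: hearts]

Rule: row ≥ 5. This holds for each 'Group A' example and fails for each 'Group B' one.
[owner: Cal, row: 6, mark: dot, suit: hearts]: row = 6, qualifies → Group A.
[owner: Ada, row: 5, mark: star, suit: hearts]: row = 5, qualifies → Group A.

Group A, Group A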